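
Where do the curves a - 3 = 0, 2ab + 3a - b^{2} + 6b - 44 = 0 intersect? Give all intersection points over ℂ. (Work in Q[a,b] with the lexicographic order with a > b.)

{(3, 5), (3, 7)}

Compute a lex Gröbner basis by Buchberger's algorithm.
f_1 = a - 3, LT = a.
f_2 = 2ab + 3a - b^{2} + 6b - 44, LT = ab.

S(f_1,f_2): lcm = ab. S = -\tfrac{3}{2}a + \tfrac{1}{2}b^{2} - 6b + 22.
  reduce S modulo (f_1, f_2):
  remainder \tfrac{1}{2}b^{2} - 6b + \tfrac{35}{2} ≠ 0; add h_3 = \tfrac{1}{2}b^{2} - 6b + \tfrac{35}{2} to the basis.

The other S-polynomials (S(f_1,h_3), S(f_2,h_3)) all reduce to 0 modulo the current basis, so we have a Gröbner basis.
Inter-reduce: drop elements whose leading term is divisible by another's, tail-reduce, and make monic.
Reduced Gröbner basis: {a - 3, b^{2} - 12b + 35}.

Since the basis is lex-ordered, b^{2} - 12b + 35 is univariate in b. Its roots are {5, 7}. Back-substituting each root into the other basis elements fixes the other coordinates.
  b = 5: the earlier basis element becomes a - 3 = 0, giving a = 3 — point (3, 5).
  b = 7: the earlier basis element becomes a - 3 = 0, giving a = 3 — point (3, 7).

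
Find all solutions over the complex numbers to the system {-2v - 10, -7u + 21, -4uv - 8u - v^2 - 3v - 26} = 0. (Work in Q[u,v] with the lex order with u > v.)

{(3, -5)}

Compute a lex Gröbner basis by Buchberger's algorithm.
f_1 = -2v - 10, LT = v.
f_2 = -7u + 21, LT = u.
f_3 = -4uv - 8u - v^2 - 3v - 26, LT = uv.

The S-polynomials (S(f_1,f_2), S(f_1,f_3), S(f_2,f_3)) all reduce to 0 modulo the current basis, so we have a Gröbner basis.
Inter-reduce: drop elements whose leading term is divisible by another's, tail-reduce, and make monic.
Reduced Gröbner basis: {u - 3, v + 5}.

The lex basis is triangular: the last element involves only v. Solving v + 5 = 0 gives v ∈ {-5}; substituting each value into the earlier elements determines the remaining variables.
  v = -5: the earlier basis element becomes u - 3 = 0, giving u = 3 — point (3, -5).
A lex Gröbner basis triangularizes the system, enabling back-substitution.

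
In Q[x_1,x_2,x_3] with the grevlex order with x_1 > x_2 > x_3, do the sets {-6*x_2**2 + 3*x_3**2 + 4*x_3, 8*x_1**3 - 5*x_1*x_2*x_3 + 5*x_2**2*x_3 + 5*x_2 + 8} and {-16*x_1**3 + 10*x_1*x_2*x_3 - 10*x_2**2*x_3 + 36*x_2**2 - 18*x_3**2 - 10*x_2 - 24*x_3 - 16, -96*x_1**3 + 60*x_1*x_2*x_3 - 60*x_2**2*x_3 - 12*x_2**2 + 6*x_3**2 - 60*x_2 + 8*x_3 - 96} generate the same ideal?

Yes, the ideals are equal.

For a fixed monomial order, each ideal has a unique reduced Gröbner basis; comparing bases decides equality.
Buchberger on the first generating set:
f_1 = -6*x_2**2 + 3*x_3**2 + 4*x_3, LT = x_2**2.
f_2 = 8*x_1**3 - 5*x_1*x_2*x_3 + 5*x_2**2*x_3 + 5*x_2 + 8, LT = x_1**3.

The S-polynomials (S(f_1,f_2)) all reduce to 0 modulo the current basis, so we have a Gröbner basis.
Inter-reduce: drop elements whose leading term is divisible by another's, tail-reduce, and make monic.
Reduced Gröbner basis: {x_1**3 - 5/8*x_1*x_2*x_3 + 5/16*x_3**3 + 5/12*x_3**2 + 5/8*x_2 + 1, x_2**2 - 1/2*x_3**2 - 2/3*x_3}.

Buchberger on the second generating set:
h_1 = -16*x_1**3 + 10*x_1*x_2*x_3 - 10*x_2**2*x_3 + 36*x_2**2 - 18*x_3**2 - 10*x_2 - 24*x_3 - 16, LT = x_1**3.
h_2 = -96*x_1**3 + 60*x_1*x_2*x_3 - 60*x_2**2*x_3 - 12*x_2**2 + 6*x_3**2 - 60*x_2 + 8*x_3 - 96, LT = x_1**3.

S(h_1,h_2): lcm = x_1**3. S = -19/8*x_2**2 + 19/16*x_3**2 + 19/12*x_3.
  leading term x_2**2: no divisor's leading term divides it; move -19/8*x_2**2 to the remainder.
  leading term x_3**2: no divisor's leading term divides it; move 19/16*x_3**2 to the remainder.
  leading term x_3: no divisor's leading term divides it; move 19/12*x_3 to the remainder.
  remainder -19/8*x_2**2 + 19/16*x_3**2 + 19/12*x_3 ≠ 0; add k_3 = -19/8*x_2**2 + 19/16*x_3**2 + 19/12*x_3 to the basis.

The other S-polynomials (S(h_1,k_3), S(h_2,k_3)) all reduce to 0 modulo the current basis, so we have a Gröbner basis.
Inter-reduce: drop elements whose leading term is divisible by another's, tail-reduce, and make monic.
Reduced Gröbner basis: {x_1**3 - 5/8*x_1*x_2*x_3 + 5/16*x_3**3 + 5/12*x_3**2 + 5/8*x_2 + 1, x_2**2 - 1/2*x_3**2 - 2/3*x_3}.

The two bases agree; hence the ideals are identical.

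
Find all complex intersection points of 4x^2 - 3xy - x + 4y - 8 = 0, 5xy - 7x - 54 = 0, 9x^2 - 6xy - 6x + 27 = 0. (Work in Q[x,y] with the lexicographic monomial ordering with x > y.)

{(3, 5)}

Compute a lex Gröbner basis by Buchberger's algorithm.
f_1 = 4x^2 - 3xy - x + 4y - 8, LT = x^2.
f_2 = 5xy - 7x - 54, LT = xy.
f_3 = 9x^2 - 6xy - 6x + 27, LT = x^2.

S(f_1,f_2): lcm = x^2y. S = 7/5x^2 - 3/4xy^2 - 1/4xy + 54/5x + y^2 - 2y.
  leading term x^2: subtract (7/20)·f_1 from 7/5x^2 - 3/4xy^2 - 1/4xy + 54/5x + y^2 - 2y → -3/4xy^2 + 4/5xy + 223/20x + y^2 - 17/5y + 14/5
  leading term xy^2: subtract (-3/20y)·f_2 from -3/4xy^2 + 4/5xy + 223/20x + y^2 - 17/5y + 14/5 → -1/4xy + 223/20x + y^2 - 23/2y + 14/5
  leading term xy: subtract (-1/20)·f_2 from -1/4xy + 223/20x + y^2 - 23/2y + 14/5 → 54/5x + y^2 - 23/2y + 1/10
  leading term x: no divisor's leading term divides it; move 54/5x to the remainder.
  leading term y^2: no divisor's leading term divides it; move y^2 to the remainder.
  leading term y: no divisor's leading term divides it; move -23/2y to the remainder.
  leading term 1: no divisor's leading term divides it; move 1/10 to the remainder.
  remainder 54/5x + y^2 - 23/2y + 1/10 ≠ 0; add h_4 = 54/5x + y^2 - 23/2y + 1/10 to the basis.

S(f_1,f_3): lcm = x^2. S = -1/12xy + 5/12x + y - 5.
  leading term xy: subtract (-1/60)·f_2 from -1/12xy + 5/12x + y - 5 → 3/10x + y - 59/10
  leading term x: subtract (1/36)·h_4 from 3/10x + y - 59/10 → -1/36y^2 + 95/72y - 425/72
  leading term y^2: no divisor's leading term divides it; move -1/36y^2 to the remainder.
  leading term y: no divisor's leading term divides it; move 95/72y to the remainder.
  leading term 1: no divisor's leading term divides it; move -425/72 to the remainder.
  remainder -1/36y^2 + 95/72y - 425/72 ≠ 0; add h_5 = -1/36y^2 + 95/72y - 425/72 to the basis.

S(f_2,f_3): lcm = x^2y. S = -7/5x^2 + 2/3xy^2 + 2/3xy - 54/5x - 3y.
  leading term x^2: subtract (-7/20)·f_1 from -7/5x^2 + 2/3xy^2 + 2/3xy - 54/5x - 3y → 2/3xy^2 - 23/60xy - 223/20x - 8/5y - 14/5
  leading term xy^2: subtract (2/15y)·f_2 from 2/3xy^2 - 23/60xy - 223/20x - 8/5y - 14/5 → 11/20xy - 223/20x + 28/5y - 14/5
  leading term xy: subtract (11/100)·f_2 from 11/20xy - 223/20x + 28/5y - 14/5 → -519/50x + 28/5y + 157/50
  leading term x: subtract (-173/180)·h_4 from -519/50x + 28/5y + 157/50 → 173/180y^2 - 1963/360y + 233/72
  leading term y^2: subtract (-173/5)·h_5 from 173/180y^2 - 1963/360y + 233/72 → 201/5y - 201
  leading term y: no divisor's leading term divides it; move 201/5y to the remainder.
  leading term 1: no divisor's leading term divides it; move -201 to the remainder.
  remainder 201/5y - 201 ≠ 0; add h_6 = 201/5y - 201 to the basis.

S(f_1,h_4): lcm = x^2. S = -5/54xy^2 + 17/54xy - 7/27x + y - 2.
  leading term xy^2: subtract (-1/54y)·f_2 from -5/54xy^2 + 17/54xy - 7/27x + y - 2 → 5/27xy - 7/27x - 2
  leading term xy: subtract (1/27)·f_2 from 5/27xy - 7/27x - 2 → 0
  remainder 0.

S(f_2,h_4): lcm = xy. S = -7/5x - 5/54y^3 + 115/108y^2 - 1/108y - 54/5.
  leading term x: subtract (-7/54)·h_4 from -7/5x - 5/54y^3 + 115/108y^2 - 1/108y - 54/5 → -5/54y^3 + 43/36y^2 - 3/2y - 1165/108
  leading term y^3: subtract (10/3y)·h_5 from -5/54y^3 + 43/36y^2 - 3/2y - 1165/108 → -173/54y^2 + 1963/108y - 1165/108
  leading term y^2: subtract (346/3)·h_5 from -173/54y^2 + 1963/108y - 1165/108 → -134y + 670
  leading term y: subtract (-10/3)·h_6 from -134y + 670 → 0
  remainder 0.

S(f_3,h_4): lcm = x^2. S = -5/54xy^2 + 43/108xy - 73/108x + 3.
  leading term xy^2: subtract (-1/54y)·f_2 from -5/54xy^2 + 43/108xy - 73/108x + 3 → 29/108xy - 73/108x - y + 3
  leading term xy: subtract (29/540)·f_2 from 29/108xy - 73/108x - y + 3 → -3/10x - y + 59/10
  leading term x: subtract (-1/36)·h_4 from -3/10x - y + 59/10 → 1/36y^2 - 95/72y + 425/72
  leading term y^2: subtract (-1)·h_5 from 1/36y^2 - 95/72y + 425/72 → 0
  remainder 0.

S(f_1,h_5): leading monomials are coprime, so the S-polynomial reduces to 0 (Buchberger's first criterion).
S(f_2,h_5): lcm = xy^2. S = 461/10xy - 425/2x - 54/5y.
  leading term xy: subtract (461/50)·f_2 from 461/10xy - 425/2x - 54/5y → -3699/25x - 54/5y + 12447/25
  leading term x: subtract (-137/10)·h_4 from -3699/25x - 54/5y + 12447/25 → 137/10y^2 - 3367/20y + 1997/4
  leading term y^2: subtract (-2466/5)·h_5 from 137/10y^2 - 3367/20y + 1997/4 → 2412/5y - 2412
  leading term y: subtract (12)·h_6 from 2412/5y - 2412 → 0
  remainder 0.

S(f_3,h_5): leading monomials are coprime, so the S-polynomial reduces to 0 (Buchberger's first criterion).
S(h_4,h_5): leading monomials are coprime, so the S-polynomial reduces to 0 (Buchberger's first criterion).
S(f_1,h_6): leading monomials are coprime, so the S-polynomial reduces to 0 (Buchberger's first criterion).
S(f_2,h_6): lcm = xy. S = 18/5x - 54/5.
  leading term x: subtract (1/3)·h_4 from 18/5x - 54/5 → -1/3y^2 + 23/6y - 65/6
  leading term y^2: subtract (12)·h_5 from -1/3y^2 + 23/6y - 65/6 → -12y + 60
  leading term y: subtract (-20/67)·h_6 from -12y + 60 → 0
  remainder 0.

S(f_3,h_6): leading monomials are coprime, so the S-polynomial reduces to 0 (Buchberger's first criterion).
S(h_4,h_6): leading monomials are coprime, so the S-polynomial reduces to 0 (Buchberger's first criterion).
S(h_5,h_6): lcm = y^2. S = -85/2y + 425/2.
  leading term y: subtract (-425/402)·h_6 from -85/2y + 425/2 → 0
  remainder 0.

Every S-polynomial of the final basis reduces to 0, so we have a Gröbner basis.
Inter-reduce: drop elements whose leading term is divisible by another's, tail-reduce, and make monic.
Reduced Gröbner basis: {x - 3, y - 5}.

From the last basis element, y - 5 = 0, so y takes values in {5}. Each choice, substituted upward through the basis, yields the corresponding point(s) of the solution set.
  y = 5: the earlier basis element becomes x - 3 = 0, giving x = 3 — point (3, 5).
A lex Gröbner basis triangularizes the system, enabling back-substitution.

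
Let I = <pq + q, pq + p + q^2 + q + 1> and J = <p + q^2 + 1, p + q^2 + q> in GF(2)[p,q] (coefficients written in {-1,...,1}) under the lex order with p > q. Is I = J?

Since reduced Gröbner bases are canonical representatives of ideals under a given ordering, it suffices to compute and compare them.
Buchberger on the first generating set:
f_1 = pq + q, LT = pq.
f_2 = pq + p + q^2 + q + 1, LT = pq.

S(f_1,f_2): lcm = pq. S = p + q^2 + 1.
  leading term p: no divisor's leading term divides it; move p to the remainder.
  leading term q^2: no divisor's leading term divides it; move q^2 to the remainder.
  leading term 1: no divisor's leading term divides it; move 1 to the remainder.
  remainder p + q^2 + 1 ≠ 0; add g_3 = p + q^2 + 1 to the basis.

S(f_1,g_3): lcm = pq. S = q^3.
  leading term q^3: no divisor's leading term divides it; move q^3 to the remainder.
  remainder q^3 ≠ 0; add g_4 = q^3 to the basis.

The other S-polynomials (S(f_2,g_3), S(f_1,g_4), S(f_2,g_4), S(g_3,g_4)) all reduce to 0 modulo the current basis, so we have a Gröbner basis.
Inter-reduce: drop elements whose leading term is divisible by another's, tail-reduce, and make monic.
Reduced Gröbner basis: {p + q^2 + 1, q^3}.

Buchberger on the second generating set:
h_1 = p + q^2 + 1, LT = p.
h_2 = p + q^2 + q, LT = p.

S(h_1,h_2): lcm = p. S = q + 1.
  leading term q: no divisor's leading term divides it; move q to the remainder.
  leading term 1: no divisor's leading term divides it; move 1 to the remainder.
  remainder q + 1 ≠ 0; add k_3 = q + 1 to the basis.

The other S-polynomials (S(h_1,k_3), S(h_2,k_3)) all reduce to 0 modulo the current basis, so we have a Gröbner basis.
Inter-reduce: drop elements whose leading term is divisible by another's, tail-reduce, and make monic.
Reduced Gröbner basis: {p, q + 1}.

Since the reduced bases disagree, the two ideals are not the same.
The same test decides containment: I ⊆ J iff every generator of I reduces to 0 modulo a Gröbner basis of J.

No, the ideals differ.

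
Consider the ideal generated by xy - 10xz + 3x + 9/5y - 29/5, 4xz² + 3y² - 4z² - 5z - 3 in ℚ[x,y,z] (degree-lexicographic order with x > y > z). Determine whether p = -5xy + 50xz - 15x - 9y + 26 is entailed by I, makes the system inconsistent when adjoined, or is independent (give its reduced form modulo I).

Adjoining -5xy + 50xz - 15x - 9y + 26 makes the ideal the whole ring: the system is inconsistent.

First compute the reduced Gröbner basis of I by Buchberger's algorithm.
f_1 = xy - 10xz + 3x + 9/5y - 29/5, LT = xy.
f_2 = 4xz² + 3y² - 4z² - 5z - 3, LT = xz².

S(f_1,f_2): lcm = xyz². S = -10xz³ + 3xz² - ¾y³ + 14/5yz² + 5/4yz - 29/5z² + ¾y.
  reduce S modulo (f_1, f_2):
  remainder -¾y³ + 15/2y²z + 14/5yz² - 10z³ - 9/4y² + 5/4yz - 153/10z² + ¾y - 15/4z + 9/4 ≠ 0; add h_3 = -¾y³ + 15/2y²z + 14/5yz² - 10z³ - 9/4y² + 5/4yz - 153/10z² + ¾y - 15/4z + 9/4 to the basis.

The other S-polynomials (S(f_1,h_3), S(f_2,h_3)) all reduce to 0 modulo the current basis, so we have a Gröbner basis.
Inter-reduce: drop elements whose leading term is divisible by another's, tail-reduce, and make monic.
Reduced Gröbner basis: {xz² + ¾y² - z² - 5/4z - ¾, y³ - 10y²z - 56/15yz² + 40/3z³ + 3y² - 5/3yz + 102/5z² - y + 5z - 3, xy - 10xz + 3x + 9/5y - 29/5}.
Label its elements g_1 = xz² + ¾y² - z² - 5/4z - ¾, g_2 = y³ - 10y²z - 56/15yz² + 40/3z³ + 3y² - 5/3yz + 102/5z² - y + 5z - 3, g_3 = xy - 10xz + 3x + 9/5y - 29/5.

Reduce p = -5xy + 50xz - 15x - 9y + 26 modulo G:
  leading term xy: subtract (-5)·g_3 from -5xy + 50xz - 15x - 9y + 26 → -3
  leading term 1: no divisor's leading term divides it; move -3 to the remainder.
  normal form = -3.
The normal form is nonzero, so p ∉ I. Since p minus its normal form lies in I, I + (p) = I + (r) where r = -3; decide whether this ideal is the whole ring.
Here r = -3 is a nonzero constant, hence a unit: 1 ∈ I + (p), the Gröbner basis of I + (p) is {1}, and the enlarged system has no common solution — adjoining p is inconsistent.

The remainder on division by a Gröbner basis is unique — it is the normal form.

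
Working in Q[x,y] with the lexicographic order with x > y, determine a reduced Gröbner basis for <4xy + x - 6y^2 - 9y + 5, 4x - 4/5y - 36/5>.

G = {x - 1/5y - 9/5, y^2 + 4/13y - 17/13}

The reduced Gröbner basis is the canonical form of the ideal for this ordering.

f_1 = 4xy + x - 6y^2 - 9y + 5, LT = xy.
f_2 = 4x - 4/5y - 36/5, LT = x.

S(f_1,f_2): lcm = xy. S = 1/4x - 13/10y^2 - 9/20y + 5/4.
  leading term x: subtract (1/16)·f_2 from 1/4x - 13/10y^2 - 9/20y + 5/4 → -13/10y^2 - 2/5y + 17/10
  leading term y^2: no divisor's leading term divides it; move -13/10y^2 to the remainder.
  leading term y: no divisor's leading term divides it; move -2/5y to the remainder.
  leading term 1: no divisor's leading term divides it; move 17/10 to the remainder.
  remainder -13/10y^2 - 2/5y + 17/10 ≠ 0; add g_3 = -13/10y^2 - 2/5y + 17/10 to the basis.

The other S-polynomials (S(f_1,g_3), S(f_2,g_3)) all reduce to 0 modulo the current basis, so we have a Gröbner basis.
Inter-reduce: drop elements whose leading term is divisible by another's, tail-reduce, and make monic.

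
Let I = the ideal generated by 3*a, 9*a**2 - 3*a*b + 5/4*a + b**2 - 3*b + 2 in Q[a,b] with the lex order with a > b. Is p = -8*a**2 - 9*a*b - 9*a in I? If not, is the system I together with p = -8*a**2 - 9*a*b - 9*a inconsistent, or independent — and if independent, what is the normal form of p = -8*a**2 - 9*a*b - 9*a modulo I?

-8*a**2 - 9*a*b - 9*a lies in I (it reduces to 0).

First compute the reduced Gröbner basis of I by Buchberger's algorithm.
f_1 = 3*a, LT = a.
f_2 = 9*a**2 - 3*a*b + 5/4*a + b**2 - 3*b + 2, LT = a**2.

S(f_1,f_2): lcm = a**2. S = 1/3*a*b - 5/36*a - 1/9*b**2 + 1/3*b - 2/9.
  leading term a*b: subtract (1/9*b)·f_1 from 1/3*a*b - 5/36*a - 1/9*b**2 + 1/3*b - 2/9 → -5/36*a - 1/9*b**2 + 1/3*b - 2/9
  leading term a: subtract (-5/108)·f_1 from -5/36*a - 1/9*b**2 + 1/3*b - 2/9 → -1/9*b**2 + 1/3*b - 2/9
  leading term b**2: no divisor's leading term divides it; move -1/9*b**2 to the remainder.
  leading term b: no divisor's leading term divides it; move 1/3*b to the remainder.
  leading term 1: no divisor's leading term divides it; move -2/9 to the remainder.
  remainder -1/9*b**2 + 1/3*b - 2/9 ≠ 0; add h_3 = -1/9*b**2 + 1/3*b - 2/9 to the basis.

S(f_1,h_3): leading monomials are coprime, so the S-polynomial reduces to 0 (Buchberger's first criterion).
S(f_2,h_3): leading monomials are coprime, so the S-polynomial reduces to 0 (Buchberger's first criterion).
Every S-polynomial of the final basis reduces to 0, so we have a Gröbner basis.
Inter-reduce: drop elements whose leading term is divisible by another's, tail-reduce, and make monic.
Reduced Gröbner basis: {a, b**2 - 3*b + 2}.
Label its elements g_1 = a, g_2 = b**2 - 3*b + 2.

Reduce p = -8*a**2 - 9*a*b - 9*a modulo G:
  leading term a**2: subtract (-8*a)·g_1 from -8*a**2 - 9*a*b - 9*a → -9*a*b - 9*a
  leading term a*b: subtract (-9*b)·g_1 from -9*a*b - 9*a → -9*a
  leading term a: subtract (-9)·g_1 from -9*a → 0
  normal form = 0.
Since the normal form is 0, p ∈ I.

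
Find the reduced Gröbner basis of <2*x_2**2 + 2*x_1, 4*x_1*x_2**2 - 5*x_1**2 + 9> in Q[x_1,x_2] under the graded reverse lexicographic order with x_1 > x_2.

The reduced Gröbner basis is the canonical form of the ideal for this ordering.

f_1 = 2*x_2**2 + 2*x_1, LT = x_2**2.
f_2 = 4*x_1*x_2**2 - 5*x_1**2 + 9, LT = x_1*x_2**2.

S(f_1,f_2): lcm = x_1*x_2**2. S = 9/4*x_1**2 - 9/4.
  reduce S modulo (f_1, f_2):
  remainder 9/4*x_1**2 - 9/4 ≠ 0; add g_3 = 9/4*x_1**2 - 9/4 to the basis.

The other S-polynomials (S(f_1,g_3), S(f_2,g_3)) all reduce to 0 modulo the current basis, so we have a Gröbner basis.
Inter-reduce: drop elements whose leading term is divisible by another's, tail-reduce, and make monic.

G = {x_1**2 - 1, x_2**2 + x_1}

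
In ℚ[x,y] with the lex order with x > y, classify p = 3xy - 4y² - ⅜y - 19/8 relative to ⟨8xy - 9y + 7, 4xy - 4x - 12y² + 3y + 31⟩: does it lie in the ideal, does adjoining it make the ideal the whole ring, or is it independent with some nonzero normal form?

Adjoining 3xy - 4y² - ⅜y - 19/8 makes the ideal the whole ring: the system is inconsistent.

First compute the reduced Gröbner basis of I by Buchberger's algorithm.
f_1 = 8xy - 9y + 7, LT = xy.
f_2 = 4xy - 4x - 12y² + 3y + 31, LT = xy.

S(f_1,f_2): lcm = xy. S = x + 3y² - 15/8y - 55/8.
  leading term x: no divisor's leading term divides it; move x to the remainder.
  leading term y²: no divisor's leading term divides it; move 3y² to the remainder.
  leading term y: no divisor's leading term divides it; move -15/8y to the remainder.
  leading term 1: no divisor's leading term divides it; move -55/8 to the remainder.
  remainder x + 3y² - 15/8y - 55/8 ≠ 0; add h_3 = x + 3y² - 15/8y - 55/8 to the basis.

S(f_1,h_3): lcm = xy. S = -3y³ + 15/8y² + 23/4y + ⅞.
  leading term y³: no divisor's leading term divides it; move -3y³ to the remainder.
  leading term y²: no divisor's leading term divides it; move 15/8y² to the remainder.
  leading term y: no divisor's leading term divides it; move 23/4y to the remainder.
  leading term 1: no divisor's leading term divides it; move ⅞ to the remainder.
  remainder -3y³ + 15/8y² + 23/4y + ⅞ ≠ 0; add h_4 = -3y³ + 15/8y² + 23/4y + ⅞ to the basis.

The other S-polynomials (S(f_2,h_3), S(f_1,h_4), S(f_2,h_4), S(h_3,h_4)) all reduce to 0 modulo the current basis, so we have a Gröbner basis.
Inter-reduce: drop elements whose leading term is divisible by another's, tail-reduce, and make monic.
Reduced Gröbner basis: {x + 3y² - 15/8y - 55/8, y³ - ⅝y² - 23/12y - 7/24}.
Label its elements g_1 = x + 3y² - 15/8y - 55/8, g_2 = y³ - ⅝y² - 23/12y - 7/24.

Reduce p = 3xy - 4y² - ⅜y - 19/8 modulo G:
  leading term xy: subtract (3y)·g_1 from 3xy - 4y² - ⅜y - 19/8 → -9y³ + 13/8y² + 81/4y - 19/8
  leading term y³: subtract (-9)·g_2 from -9y³ + 13/8y² + 81/4y - 19/8 → -4y² + 3y - 5
  leading term y²: no divisor's leading term divides it; move -4y² to the remainder.
  leading term y: no divisor's leading term divides it; move 3y to the remainder.
  leading term 1: no divisor's leading term divides it; move -5 to the remainder.
  normal form = -4y² + 3y - 5.
The normal form is nonzero, so p ∉ I. Since p minus its normal form lies in I, I + (p) = I + (r) where r = -4y² + 3y - 5; decide whether this ideal is the whole ring.
Run Buchberger on G together with r (pairs among the g_i already reduce to 0 since G is a Gröbner basis):
g_1 = x + 3y² - 15/8y - 55/8, LT = x.
g_2 = y³ - ⅝y² - 23/12y - 7/24, LT = y³.
r = -4y² + 3y - 5, LT = y².

S(g_2,r): lcm = y³. S = ⅛y² - 19/6y - 7/24.
  leading term y²: subtract (-1/32)·r from ⅛y² - 19/6y - 7/24 → -295/96y - 43/96
  leading term y: no divisor's leading term divides it; move -295/96y to the remainder.
  leading term 1: no divisor's leading term divides it; move -43/96 to the remainder.
  remainder -295/96y - 43/96 ≠ 0; add m_4 = -295/96y - 43/96 to the basis.

S(g_2,m_4): lcm = y³. S = -1819/2360y² - 23/12y - 7/24.
  leading term y²: subtract (1819/9440)·r from -1819/2360y² - 23/12y - 7/24 → -70651/28320y + 3805/5664
  leading term y: subtract (70651/87025)·m_4 from -70651/28320y + 3805/5664 → 90108/87025
  leading term 1: no divisor's leading term divides it; move 90108/87025 to the remainder.
  remainder 90108/87025 ≠ 0; add m_5 = 90108/87025 to the basis.

The other S-polynomials (S(g_1,g_2), S(g_1,r), S(g_1,m_4), S(r,m_4), S(g_1,m_5), S(g_2,m_5), S(r,m_5), S(m_4,m_5)) all reduce to 0 modulo the current basis, so we have a Gröbner basis.
Inter-reduce: drop elements whose leading term is divisible by another's, tail-reduce, and make monic.
Reduced Gröbner basis: {1}.
The reduced Gröbner basis of I + (p) is {1}: the ideal is the whole ring, so the enlarged system has no common solution — adjoining p is inconsistent.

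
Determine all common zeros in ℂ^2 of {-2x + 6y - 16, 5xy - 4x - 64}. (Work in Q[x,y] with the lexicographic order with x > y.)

{(-48/5, -8/15), (4, 4)}

Compute a lex Gröbner basis by Buchberger's algorithm.
f_1 = -2x + 6y - 16, LT = x.
f_2 = 5xy - 4x - 64, LT = xy.

S(f_1,f_2): lcm = xy. S = 4/5x - 3y^2 + 8y + 64/5.
  leading term x: subtract (-2/5)·f_1 from 4/5x - 3y^2 + 8y + 64/5 → -3y^2 + 52/5y + 32/5
  leading term y^2: no divisor's leading term divides it; move -3y^2 to the remainder.
  leading term y: no divisor's leading term divides it; move 52/5y to the remainder.
  leading term 1: no divisor's leading term divides it; move 32/5 to the remainder.
  remainder -3y^2 + 52/5y + 32/5 ≠ 0; add h_3 = -3y^2 + 52/5y + 32/5 to the basis.

The other S-polynomials (S(f_1,h_3), S(f_2,h_3)) all reduce to 0 modulo the current basis, so we have a Gröbner basis.
Inter-reduce: drop elements whose leading term is divisible by another's, tail-reduce, and make monic.
Reduced Gröbner basis: {x - 3y + 8, y^2 - 52/15y - 32/15}.

Elimination: the polynomial y^2 - 52/15y - 32/15 lies in the elimination ideal for y, so y ∈ {-8/15, 4}. For each such y, the remaining basis elements (now univariate) give the rest of the solution.
  y = -8/15: the earlier basis element becomes x + 48/5 = 0, giving x = -48/5 — point (-48/5, -8/15).
  y = 4: the earlier basis element becomes x - 4 = 0, giving x = 4 — point (4, 4).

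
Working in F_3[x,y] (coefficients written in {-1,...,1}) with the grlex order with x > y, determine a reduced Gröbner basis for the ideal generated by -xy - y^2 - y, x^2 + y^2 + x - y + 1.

G = {y^3 - y, x^2 + y^2 + x - y + 1, xy + y^2 + y}

The reduced Gröbner basis is the canonical form of the ideal for this ordering.

f_1 = -xy - y^2 - y, LT = xy.
f_2 = x^2 + y^2 + x - y + 1, LT = x^2.

S(f_1,f_2): lcm = x^2y. S = xy^2 - y^3 + y^2 - y.
  leading term xy^2: subtract (-y)·f_1 from xy^2 - y^3 + y^2 - y → y^3 - y
  leading term y^3: no divisor's leading term divides it; move y^3 to the remainder.
  leading term y: no divisor's leading term divides it; move -y to the remainder.
  remainder y^3 - y ≠ 0; add g_3 = y^3 - y to the basis.

The other S-polynomials (S(f_1,g_3), S(f_2,g_3)) all reduce to 0 modulo the current basis, so we have a Gröbner basis.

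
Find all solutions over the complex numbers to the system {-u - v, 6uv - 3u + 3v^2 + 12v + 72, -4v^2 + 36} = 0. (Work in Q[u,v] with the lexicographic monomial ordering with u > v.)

{(3, -3)}

Compute a lex Gröbner basis by Buchberger's algorithm.
f_1 = -u - v, LT = u.
f_2 = 6uv - 3u + 3v^2 + 12v + 72, LT = uv.
f_3 = -4v^2 + 36, LT = v^2.

S(f_1,f_2): lcm = uv. S = 1/2u + 1/2v^2 - 2v - 12.
  leading term u: subtract (-1/2)·f_1 from 1/2u + 1/2v^2 - 2v - 12 → 1/2v^2 - 5/2v - 12
  leading term v^2: subtract (-1/8)·f_3 from 1/2v^2 - 5/2v - 12 → -5/2v - 15/2
  leading term v: no divisor's leading term divides it; move -5/2v to the remainder.
  leading term 1: no divisor's leading term divides it; move -15/2 to the remainder.
  remainder -5/2v - 15/2 ≠ 0; add h_4 = -5/2v - 15/2 to the basis.

The other S-polynomials (S(f_1,f_3), S(f_2,f_3), S(f_1,h_4), S(f_2,h_4), S(f_3,h_4)) all reduce to 0 modulo the current basis, so we have a Gröbner basis.
Inter-reduce: drop elements whose leading term is divisible by another's, tail-reduce, and make monic.
Reduced Gröbner basis: {u - 3, v + 3}.

The lex basis is triangular: the last element involves only v. Solving v + 3 = 0 gives v ∈ {-3}; substituting each value into the earlier elements determines the remaining variables.
  v = -3: the earlier basis element becomes u - 3 = 0, giving u = 3 — point (3, -3).
Each listed point satisfies every original equation (direct substitution).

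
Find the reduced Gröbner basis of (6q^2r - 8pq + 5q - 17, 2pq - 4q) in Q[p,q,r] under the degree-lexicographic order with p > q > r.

f_1 = 6q^2r - 8pq + 5q - 17, LT = q^2r.
f_2 = 2pq - 4q, LT = pq.

S(f_1,f_2): lcm = pq^2r. S = -4/3p^2q + 2q^2r + 5/6pq - 17/6p.
  reduce S modulo (f_1, f_2):
  remainder -17/6p + 17/3 ≠ 0; add g_3 = -17/6p + 17/3 to the basis.

The other S-polynomials (S(f_1,g_3), S(f_2,g_3)) all reduce to 0 modulo the current basis, so we have a Gröbner basis.
Inter-reduce: drop elements whose leading term is divisible by another's, tail-reduce, and make monic.

G = {q^2r - 11/6q - 17/6, p - 2}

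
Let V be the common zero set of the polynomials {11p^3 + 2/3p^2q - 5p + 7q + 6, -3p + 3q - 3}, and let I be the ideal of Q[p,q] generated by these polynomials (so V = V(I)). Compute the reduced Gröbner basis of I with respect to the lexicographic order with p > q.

f_1 = 11p^3 + 2/3p^2q - 5p + 7q + 6, LT = p^3.
f_2 = -3p + 3q - 3, LT = p.

S(f_1,f_2): lcm = p^3. S = 35/33p^2q - p^2 - 5/11p + 7/11q + 6/11.
  reduce S modulo (f_1, f_2):
  remainder 35/33q^3 - 103/33q^2 + 107/33q ≠ 0; add g_3 = 35/33q^3 - 103/33q^2 + 107/33q to the basis.

The other S-polynomials (S(f_1,g_3), S(f_2,g_3)) all reduce to 0 modulo the current basis, so we have a Gröbner basis.
Inter-reduce: drop elements whose leading term is divisible by another's, tail-reduce, and make monic.

G = {p - q + 1, q^3 - 103/35q^2 + 107/35q}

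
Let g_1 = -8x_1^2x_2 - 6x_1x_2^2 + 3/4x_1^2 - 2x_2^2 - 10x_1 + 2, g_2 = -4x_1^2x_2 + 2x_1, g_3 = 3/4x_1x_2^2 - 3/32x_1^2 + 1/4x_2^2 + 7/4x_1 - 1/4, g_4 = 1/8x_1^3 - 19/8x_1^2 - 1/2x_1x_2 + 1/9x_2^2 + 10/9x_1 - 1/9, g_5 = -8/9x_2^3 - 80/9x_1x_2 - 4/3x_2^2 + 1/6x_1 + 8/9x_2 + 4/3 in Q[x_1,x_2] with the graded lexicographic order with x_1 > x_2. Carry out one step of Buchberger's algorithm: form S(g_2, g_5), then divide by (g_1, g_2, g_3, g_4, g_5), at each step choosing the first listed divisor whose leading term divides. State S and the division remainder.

lcm(LM(g_2), LM(g_5)) = x_1^2x_2^3.
S = (lcm/LT(g_2))·g_2 − (lcm/LT(g_5))·g_5 = -10x_1^3x_2 - 3/2x_1^2x_2^2 + 3/16x_1^3 + x_1^2x_2 - 1/2x_1x_2^2 + 3/2x_1^2.
Reduce S modulo (g_1, g_2, g_3, g_4, g_5) in that order:
  leading term x_1^3x_2: subtract (5/4x_1)·g_1 from -10x_1^3x_2 - 3/2x_1^2x_2^2 + 3/16x_1^3 + x_1^2x_2 - 1/2x_1x_2^2 + 3/2x_1^2 → 6x_1^2x_2^2 - 3/4x_1^3 + x_1^2x_2 + 2x_1x_2^2 + 14x_1^2 - 5/2x_1
  leading term x_1^2x_2^2: subtract (-3/4x_2)·g_1 from 6x_1^2x_2^2 - 3/4x_1^3 + x_1^2x_2 + 2x_1x_2^2 + 14x_1^2 - 5/2x_1 → -9/2x_1x_2^3 - 3/4x_1^3 + 25/16x_1^2x_2 + 2x_1x_2^2 - 3/2x_2^3 + 14x_1^2 - 15/2x_1x_2 - 5/2x_1 + 3/2x_2
  leading term x_1x_2^3: subtract (-6x_2)·g_3 from -9/2x_1x_2^3 - 3/4x_1^3 + 25/16x_1^2x_2 + 2x_1x_2^2 - 3/2x_2^3 + 14x_1^2 - 15/2x_1x_2 - 5/2x_1 + 3/2x_2 → -3/4x_1^3 + x_1^2x_2 + 2x_1x_2^2 + 14x_1^2 + 3x_1x_2 - 5/2x_1
  leading term x_1^3: subtract (-6)·g_4 from -3/4x_1^3 + x_1^2x_2 + 2x_1x_2^2 + 14x_1^2 + 3x_1x_2 - 5/2x_1 → x_1^2x_2 + 2x_1x_2^2 - 1/4x_1^2 + 2/3x_2^2 + 25/6x_1 - 2/3
  leading term x_1^2x_2: subtract (-1/8)·g_1 from x_1^2x_2 + 2x_1x_2^2 - 1/4x_1^2 + 2/3x_2^2 + 25/6x_1 - 2/3 → 5/4x_1x_2^2 - 5/32x_1^2 + 5/12x_2^2 + 35/12x_1 - 5/12
  leading term x_1x_2^2: subtract (5/3)·g_3 from 5/4x_1x_2^2 - 5/32x_1^2 + 5/12x_2^2 + 35/12x_1 - 5/12 → 0
The remainder is 0, so this S-polynomial contributes no new basis element.

S(g_2, g_5) = -10x_1^3x_2 - 3/2x_1^2x_2^2 + 3/16x_1^3 + x_1^2x_2 - 1/2x_1x_2^2 + 3/2x_1^2; remainder on division = 0.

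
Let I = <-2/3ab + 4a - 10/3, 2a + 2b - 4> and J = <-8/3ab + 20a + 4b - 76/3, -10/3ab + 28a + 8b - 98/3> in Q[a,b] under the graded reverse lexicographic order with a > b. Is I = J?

Two ideals are equal iff their reduced Gröbner bases coincide (the reduced basis is unique for a fixed ordering).
Buchberger on the first generating set:
f_1 = -2/3ab + 4a - 10/3, LT = ab.
f_2 = 2a + 2b - 4, LT = a.

S(f_1,f_2): lcm = ab. S = -b^2 - 6a + 2b + 5.
  reduce S modulo (f_1, f_2):
  remainder -b^2 + 8b - 7 ≠ 0; add g_3 = -b^2 + 8b - 7 to the basis.

The other S-polynomials (S(f_1,g_3), S(f_2,g_3)) all reduce to 0 modulo the current basis, so we have a Gröbner basis.
Inter-reduce: drop elements whose leading term is divisible by another's, tail-reduce, and make monic.
Reduced Gröbner basis: {b^2 - 8b + 7, a + b - 2}.

Buchberger on the second generating set:
h_1 = -8/3ab + 20a + 4b - 76/3, LT = ab.
h_2 = -10/3ab + 28a + 8b - 98/3, LT = ab.

S(h_1,h_2): lcm = ab. S = 9/10a + 9/10b - 3/10.
  reduce S modulo (h_1, h_2):
  remainder 9/10a + 9/10b - 3/10 ≠ 0; add k_3 = 9/10a + 9/10b - 3/10 to the basis.

S(h_1,k_3): lcm = ab. S = -b^2 - 15/2a - 7/6b + 19/2.
  reduce S modulo (h_1, h_2, k_3):
  remainder -b^2 + 19/3b + 7 ≠ 0; add k_4 = -b^2 + 19/3b + 7 to the basis.

The other S-polynomials (S(h_2,k_3), S(h_1,k_4), S(h_2,k_4), S(k_3,k_4)) all reduce to 0 modulo the current basis, so we have a Gröbner basis.
Inter-reduce: drop elements whose leading term is divisible by another's, tail-reduce, and make monic.
Reduced Gröbner basis: {b^2 - 19/3b - 7, a + b - 1/3}.

The bases are distinct; the ideals are different.

No, the ideals differ.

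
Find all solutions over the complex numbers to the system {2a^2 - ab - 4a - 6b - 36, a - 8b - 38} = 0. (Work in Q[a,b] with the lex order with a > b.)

Compute a lex Gröbner basis by Buchberger's algorithm.
f_1 = 2a^2 - ab - 4a - 6b - 36, LT = a^2.
f_2 = a - 8b - 38, LT = a.

S(f_1,f_2): lcm = a^2. S = 15/2ab + 36a - 3b - 18.
  leading term ab: subtract (15/2b)·f_2 from 15/2ab + 36a - 3b - 18 → 36a + 60b^2 + 282b - 18
  leading term a: subtract (36)·f_2 from 36a + 60b^2 + 282b - 18 → 60b^2 + 570b + 1350
  leading term b^2: no divisor's leading term divides it; move 60b^2 to the remainder.
  leading term b: no divisor's leading term divides it; move 570b to the remainder.
  leading term 1: no divisor's leading term divides it; move 1350 to the remainder.
  remainder 60b^2 + 570b + 1350 ≠ 0; add h_3 = 60b^2 + 570b + 1350 to the basis.

S(f_1,h_3): leading monomials are coprime, so the S-polynomial reduces to 0 (Buchberger's first criterion).
S(f_2,h_3): leading monomials are coprime, so the S-polynomial reduces to 0 (Buchberger's first criterion).
Every S-polynomial of the final basis reduces to 0, so we have a Gröbner basis.
Inter-reduce: drop elements whose leading term is divisible by another's, tail-reduce, and make monic.
Reduced Gröbner basis: {a - 8b - 38, b^2 + 19/2b + 45/2}.

Since the basis is lex-ordered, b^2 + 19/2b + 45/2 is univariate in b. Its roots are {-5, -9/2}. Back-substituting each root into the other basis elements fixes the other coordinates.
  b = -5: the earlier basis element becomes a + 2 = 0, giving a = -2 — point (-2, -5).
  b = -9/2: the earlier basis element becomes a - 2 = 0, giving a = 2 — point (2, -9/2).
Each listed point satisfies every original equation (direct substitution).

{(-2, -5), (2, -9/2)}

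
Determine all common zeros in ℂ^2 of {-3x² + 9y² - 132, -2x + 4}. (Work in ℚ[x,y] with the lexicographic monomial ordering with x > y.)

Compute a lex Gröbner basis by Buchberger's algorithm.
f_1 = -3x² + 9y² - 132, LT = x².
f_2 = -2x + 4, LT = x.

S(f_1,f_2): lcm = x². S = 2x - 3y² + 44.
  leading term x: subtract (-1)·f_2 from 2x - 3y² + 44 → -3y² + 48
  leading term y²: no divisor's leading term divides it; move -3y² to the remainder.
  leading term 1: no divisor's leading term divides it; move 48 to the remainder.
  remainder -3y² + 48 ≠ 0; add h_3 = -3y² + 48 to the basis.

The other S-polynomials (S(f_1,h_3), S(f_2,h_3)) all reduce to 0 modulo the current basis, so we have a Gröbner basis.
Inter-reduce: drop elements whose leading term is divisible by another's, tail-reduce, and make monic.
Reduced Gröbner basis: {x - 2, y² - 16}.

Elimination: the polynomial y² - 16 lies in the elimination ideal for y, so y ∈ {-4, 4}. For each such y, the remaining basis elements (now univariate) give the rest of the solution.
  y = -4: the earlier basis element becomes x - 2 = 0, giving x = 2 — point (2, -4).
  y = 4: the earlier basis element becomes x - 2 = 0, giving x = 2 — point (2, 4).

{(2, -4), (2, 4)}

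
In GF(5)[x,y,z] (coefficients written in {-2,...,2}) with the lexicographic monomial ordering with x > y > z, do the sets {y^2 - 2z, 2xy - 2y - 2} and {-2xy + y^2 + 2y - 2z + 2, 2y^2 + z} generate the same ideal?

Since reduced Gröbner bases are canonical representatives of ideals under a given ordering, it suffices to compute and compare them.
Buchberger on the first generating set:
f_1 = y^2 - 2z, LT = y^2.
f_2 = 2xy - 2y - 2, LT = xy.

S(f_1,f_2): lcm = xy^2. S = -2xz + y^2 + y.
  leading term xz: no divisor's leading term divides it; move -2xz to the remainder.
  leading term y^2: subtract (1)·f_1 from y^2 + y → y + 2z
  leading term y: no divisor's leading term divides it; move y to the remainder.
  leading term z: no divisor's leading term divides it; move 2z to the remainder.
  remainder -2xz + y + 2z ≠ 0; add g_3 = -2xz + y + 2z to the basis.

The other S-polynomials (S(f_1,g_3), S(f_2,g_3)) all reduce to 0 modulo the current basis, so we have a Gröbner basis.
Inter-reduce: drop elements whose leading term is divisible by another's, tail-reduce, and make monic.
Reduced Gröbner basis: {xy - y - 1, xz + 2y - z, y^2 - 2z}.

Buchberger on the second generating set:
h_1 = -2xy + y^2 + 2y - 2z + 2, LT = xy.
h_2 = 2y^2 + z, LT = y^2.

S(h_1,h_2): lcm = xy^2. S = 2xz + 2y^3 - y^2 + yz - y.
  leading term xz: no divisor's leading term divides it; move 2xz to the remainder.
  leading term y^3: subtract (y)·h_2 from 2y^3 - y^2 + yz - y → -y^2 - y
  leading term y^2: subtract (2)·h_2 from -y^2 - y → -y - 2z
  leading term y: no divisor's leading term divides it; move -y to the remainder.
  leading term z: no divisor's leading term divides it; move -2z to the remainder.
  remainder 2xz - y - 2z ≠ 0; add k_3 = 2xz - y - 2z to the basis.

The other S-polynomials (S(h_1,k_3), S(h_2,k_3)) all reduce to 0 modulo the current basis, so we have a Gröbner basis.
Inter-reduce: drop elements whose leading term is divisible by another's, tail-reduce, and make monic.
Reduced Gröbner basis: {xy - y - 1, xz + 2y - z, y^2 - 2z}.

The two bases agree; hence the ideals are identical.
The same test decides containment: I ⊆ J iff every generator of I reduces to 0 modulo a Gröbner basis of J.

Yes, the ideals are equal.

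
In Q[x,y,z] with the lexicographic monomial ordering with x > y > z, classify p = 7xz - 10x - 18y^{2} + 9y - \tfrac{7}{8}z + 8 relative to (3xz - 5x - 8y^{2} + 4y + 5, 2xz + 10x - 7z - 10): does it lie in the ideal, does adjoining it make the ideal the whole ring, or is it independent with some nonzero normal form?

First compute the reduced Gröbner basis of I by Buchberger's algorithm.
f_1 = 3xz - 5x - 8y^{2} + 4y + 5, LT = xz.
f_2 = 2xz + 10x - 7z - 10, LT = xz.

S(f_1,f_2): lcm = xz. S = -\tfrac{20}{3}x - \tfrac{8}{3}y^{2} + \tfrac{4}{3}y + \tfrac{7}{2}z + \tfrac{20}{3}.
  reduce S modulo (f_1, f_2):
  remainder -\tfrac{20}{3}x - \tfrac{8}{3}y^{2} + \tfrac{4}{3}y + \tfrac{7}{2}z + \tfrac{20}{3} ≠ 0; add h_3 = -\tfrac{20}{3}x - \tfrac{8}{3}y^{2} + \tfrac{4}{3}y + \tfrac{7}{2}z + \tfrac{20}{3} to the basis.

S(f_1,h_3): lcm = xz. S = -\tfrac{5}{3}x - \tfrac{2}{5}y^{2}z - \tfrac{8}{3}y^{2} + \tfrac{1}{5}yz + \tfrac{4}{3}y + \tfrac{21}{40}z^{2} + z + \tfrac{5}{3}.
  reduce S modulo (f_1, f_2, h_3):
  remainder -\tfrac{2}{5}y^{2}z - 2y^{2} + \tfrac{1}{5}yz + y + \tfrac{21}{40}z^{2} + \tfrac{1}{8}z ≠ 0; add h_4 = -\tfrac{2}{5}y^{2}z - 2y^{2} + \tfrac{1}{5}yz + y + \tfrac{21}{40}z^{2} + \tfrac{1}{8}z to the basis.

The other S-polynomials (S(f_2,h_3), S(f_1,h_4), S(f_2,h_4), S(h_3,h_4)) all reduce to 0 modulo the current basis, so we have a Gröbner basis.
Inter-reduce: drop elements whose leading term is divisible by another's, tail-reduce, and make monic.
Reduced Gröbner basis: {x + \tfrac{2}{5}y^{2} - \tfrac{1}{5}y - \tfrac{21}{40}z - 1, y^{2}z + 5y^{2} - \tfrac{1}{2}yz - \tfrac{5}{2}y - \tfrac{21}{16}z^{2} - \tfrac{5}{16}z}.
Label its elements g_1 = x + \tfrac{2}{5}y^{2} - \tfrac{1}{5}y - \tfrac{21}{40}z - 1, g_2 = y^{2}z + 5y^{2} - \tfrac{1}{2}yz - \tfrac{5}{2}y - \tfrac{21}{16}z^{2} - \tfrac{5}{16}z.

Reduce p = 7xz - 10x - 18y^{2} + 9y - \tfrac{7}{8}z + 8 modulo G:
  leading term xz: subtract (7z)·g_1 from 7xz - 10x - 18y^{2} + 9y - \tfrac{7}{8}z + 8 → -10x - \tfrac{14}{5}y^{2}z - 18y^{2} + \tfrac{7}{5}yz + 9y + \tfrac{147}{40}z^{2} + \tfrac{49}{8}z + 8
  leading term x: subtract (-10)·g_1 from -10x - \tfrac{14}{5}y^{2}z - 18y^{2} + \tfrac{7}{5}yz + 9y + \tfrac{147}{40}z^{2} + \tfrac{49}{8}z + 8 → -\tfrac{14}{5}y^{2}z - 14y^{2} + \tfrac{7}{5}yz + 7y + \tfrac{147}{40}z^{2} + \tfrac{7}{8}z - 2
  leading term y^{2}z: subtract (-\tfrac{14}{5})·g_2 from -\tfrac{14}{5}y^{2}z - 14y^{2} + \tfrac{7}{5}yz + 7y + \tfrac{147}{40}z^{2} + \tfrac{7}{8}z - 2 → -2
  leading term 1: no divisor's leading term divides it; move -2 to the remainder.
  normal form = -2.
The normal form is nonzero, so p ∉ I. Since p minus its normal form lies in I, I + (p) = I + (r) where r = -2; decide whether this ideal is the whole ring.
Here r = -2 is a nonzero constant, hence a unit: 1 ∈ I + (p), the Gröbner basis of I + (p) is {1}, and the enlarged system has no common solution — adjoining p is inconsistent.

Adjoining 7xz - 10x - 18y^{2} + 9y - \tfrac{7}{8}z + 8 makes the ideal the whole ring: the system is inconsistent.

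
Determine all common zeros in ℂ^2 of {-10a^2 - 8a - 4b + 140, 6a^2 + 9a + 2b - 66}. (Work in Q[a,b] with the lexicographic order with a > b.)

Compute a lex Gröbner basis by Buchberger's algorithm.
f_1 = -10a^2 - 8a - 4b + 140, LT = a^2.
f_2 = 6a^2 + 9a + 2b - 66, LT = a^2.

S(f_1,f_2): lcm = a^2. S = -7/10a + 1/15b - 3.
  leading term a: no divisor's leading term divides it; move -7/10a to the remainder.
  leading term b: no divisor's leading term divides it; move 1/15b to the remainder.
  leading term 1: no divisor's leading term divides it; move -3 to the remainder.
  remainder -7/10a + 1/15b - 3 ≠ 0; add h_3 = -7/10a + 1/15b - 3 to the basis.

S(f_1,h_3): lcm = a^2. S = 2/21ab - 122/35a + 2/5b - 14.
  leading term ab: subtract (-20/147b)·h_3 from 2/21ab - 122/35a + 2/5b - 14 → -122/35a + 4/441b^2 - 2/245b - 14
  leading term a: subtract (244/49)·h_3 from -122/35a + 4/441b^2 - 2/245b - 14 → 4/441b^2 - 50/147b + 46/49
  leading term b^2: no divisor's leading term divides it; move 4/441b^2 to the remainder.
  leading term b: no divisor's leading term divides it; move -50/147b to the remainder.
  leading term 1: no divisor's leading term divides it; move 46/49 to the remainder.
  remainder 4/441b^2 - 50/147b + 46/49 ≠ 0; add h_4 = 4/441b^2 - 50/147b + 46/49 to the basis.

The other S-polynomials (S(f_2,h_3), S(f_1,h_4), S(f_2,h_4), S(h_3,h_4)) all reduce to 0 modulo the current basis, so we have a Gröbner basis.
Inter-reduce: drop elements whose leading term is divisible by another's, tail-reduce, and make monic.
Reduced Gröbner basis: {a - 2/21b + 30/7, b^2 - 75/2b + 207/2}.

The lex basis is triangular: the last element involves only b. Solving b^2 - 75/2b + 207/2 = 0 gives b ∈ {3, 69/2}; substituting each value into the earlier elements determines the remaining variables.
  b = 3: the earlier basis element becomes a + 4 = 0, giving a = -4 — point (-4, 3).
  b = 69/2: the earlier basis element becomes a + 1 = 0, giving a = -1 — point (-1, 69/2).
This is the nonlinear analogue of row-reducing a linear system.

{(-4, 3), (-1, 69/2)}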